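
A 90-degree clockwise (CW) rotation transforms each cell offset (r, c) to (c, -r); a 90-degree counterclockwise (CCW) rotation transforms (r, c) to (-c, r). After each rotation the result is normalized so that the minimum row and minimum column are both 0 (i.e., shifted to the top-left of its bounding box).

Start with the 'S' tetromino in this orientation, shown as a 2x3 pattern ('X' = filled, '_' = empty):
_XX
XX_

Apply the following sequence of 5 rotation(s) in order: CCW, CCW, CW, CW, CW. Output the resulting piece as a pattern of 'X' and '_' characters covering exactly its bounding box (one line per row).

Start:
_XX
XX_
After rotation 1 (CCW):
X_
XX
_X
After rotation 2 (CCW):
_XX
XX_
After rotation 3 (CW):
X_
XX
_X
After rotation 4 (CW):
_XX
XX_
After rotation 5 (CW):
X_
XX
_X

Answer: X_
XX
_X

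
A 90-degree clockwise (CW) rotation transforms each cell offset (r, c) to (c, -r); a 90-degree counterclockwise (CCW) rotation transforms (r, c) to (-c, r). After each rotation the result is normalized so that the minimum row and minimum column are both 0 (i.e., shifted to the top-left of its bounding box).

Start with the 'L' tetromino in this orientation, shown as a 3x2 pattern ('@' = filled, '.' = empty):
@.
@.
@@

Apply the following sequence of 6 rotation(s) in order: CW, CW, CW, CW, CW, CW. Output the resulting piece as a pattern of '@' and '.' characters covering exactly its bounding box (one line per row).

Answer: @@
.@
.@

Derivation:
Start:
@.
@.
@@
After rotation 1 (CW):
@@@
@..
After rotation 2 (CW):
@@
.@
.@
After rotation 3 (CW):
..@
@@@
After rotation 4 (CW):
@.
@.
@@
After rotation 5 (CW):
@@@
@..
After rotation 6 (CW):
@@
.@
.@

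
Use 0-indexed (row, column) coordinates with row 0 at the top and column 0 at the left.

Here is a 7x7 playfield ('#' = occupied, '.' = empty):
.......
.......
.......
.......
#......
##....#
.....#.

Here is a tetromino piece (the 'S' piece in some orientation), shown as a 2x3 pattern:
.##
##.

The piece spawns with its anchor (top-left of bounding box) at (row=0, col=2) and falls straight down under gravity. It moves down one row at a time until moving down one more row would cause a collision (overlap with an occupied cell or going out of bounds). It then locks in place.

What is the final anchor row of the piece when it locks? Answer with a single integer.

Answer: 5

Derivation:
Spawn at (row=0, col=2). Try each row:
  row 0: fits
  row 1: fits
  row 2: fits
  row 3: fits
  row 4: fits
  row 5: fits
  row 6: blocked -> lock at row 5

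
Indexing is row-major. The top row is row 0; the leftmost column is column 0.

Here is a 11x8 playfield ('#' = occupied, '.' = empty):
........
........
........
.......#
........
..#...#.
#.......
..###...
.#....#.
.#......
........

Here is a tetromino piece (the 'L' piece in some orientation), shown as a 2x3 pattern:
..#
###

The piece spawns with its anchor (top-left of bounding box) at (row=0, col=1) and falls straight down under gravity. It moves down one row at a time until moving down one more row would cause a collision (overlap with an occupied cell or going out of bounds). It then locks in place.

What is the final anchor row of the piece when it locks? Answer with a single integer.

Answer: 3

Derivation:
Spawn at (row=0, col=1). Try each row:
  row 0: fits
  row 1: fits
  row 2: fits
  row 3: fits
  row 4: blocked -> lock at row 3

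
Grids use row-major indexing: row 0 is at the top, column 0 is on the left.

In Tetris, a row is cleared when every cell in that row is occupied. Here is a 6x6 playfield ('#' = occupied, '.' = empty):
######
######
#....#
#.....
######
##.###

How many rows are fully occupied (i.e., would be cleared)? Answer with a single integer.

Answer: 3

Derivation:
Check each row:
  row 0: 0 empty cells -> FULL (clear)
  row 1: 0 empty cells -> FULL (clear)
  row 2: 4 empty cells -> not full
  row 3: 5 empty cells -> not full
  row 4: 0 empty cells -> FULL (clear)
  row 5: 1 empty cell -> not full
Total rows cleared: 3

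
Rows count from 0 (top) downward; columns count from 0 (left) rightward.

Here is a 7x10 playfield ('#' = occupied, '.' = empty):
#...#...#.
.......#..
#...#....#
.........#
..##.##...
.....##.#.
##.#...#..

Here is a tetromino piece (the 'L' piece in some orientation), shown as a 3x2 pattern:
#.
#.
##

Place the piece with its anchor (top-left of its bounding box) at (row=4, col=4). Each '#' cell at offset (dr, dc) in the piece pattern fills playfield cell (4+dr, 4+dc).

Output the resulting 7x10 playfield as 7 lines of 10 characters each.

Fill (4+0,4+0) = (4,4)
Fill (4+1,4+0) = (5,4)
Fill (4+2,4+0) = (6,4)
Fill (4+2,4+1) = (6,5)

Answer: #...#...#.
.......#..
#...#....#
.........#
..#####...
....###.#.
##.###.#..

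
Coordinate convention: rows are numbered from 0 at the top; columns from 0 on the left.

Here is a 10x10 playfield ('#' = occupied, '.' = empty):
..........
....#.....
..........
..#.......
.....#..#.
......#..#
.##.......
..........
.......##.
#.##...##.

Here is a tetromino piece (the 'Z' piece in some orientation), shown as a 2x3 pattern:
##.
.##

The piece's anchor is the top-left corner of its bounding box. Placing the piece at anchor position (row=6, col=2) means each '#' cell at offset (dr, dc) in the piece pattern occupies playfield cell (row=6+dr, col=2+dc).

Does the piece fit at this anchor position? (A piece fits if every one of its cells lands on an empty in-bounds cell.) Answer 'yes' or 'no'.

Answer: no

Derivation:
Check each piece cell at anchor (6, 2):
  offset (0,0) -> (6,2): occupied ('#') -> FAIL
  offset (0,1) -> (6,3): empty -> OK
  offset (1,1) -> (7,3): empty -> OK
  offset (1,2) -> (7,4): empty -> OK
All cells valid: no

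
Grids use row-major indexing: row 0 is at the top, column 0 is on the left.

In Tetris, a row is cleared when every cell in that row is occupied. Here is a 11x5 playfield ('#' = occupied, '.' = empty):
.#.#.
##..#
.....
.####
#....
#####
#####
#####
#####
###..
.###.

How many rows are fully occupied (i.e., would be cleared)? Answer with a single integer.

Answer: 4

Derivation:
Check each row:
  row 0: 3 empty cells -> not full
  row 1: 2 empty cells -> not full
  row 2: 5 empty cells -> not full
  row 3: 1 empty cell -> not full
  row 4: 4 empty cells -> not full
  row 5: 0 empty cells -> FULL (clear)
  row 6: 0 empty cells -> FULL (clear)
  row 7: 0 empty cells -> FULL (clear)
  row 8: 0 empty cells -> FULL (clear)
  row 9: 2 empty cells -> not full
  row 10: 2 empty cells -> not full
Total rows cleared: 4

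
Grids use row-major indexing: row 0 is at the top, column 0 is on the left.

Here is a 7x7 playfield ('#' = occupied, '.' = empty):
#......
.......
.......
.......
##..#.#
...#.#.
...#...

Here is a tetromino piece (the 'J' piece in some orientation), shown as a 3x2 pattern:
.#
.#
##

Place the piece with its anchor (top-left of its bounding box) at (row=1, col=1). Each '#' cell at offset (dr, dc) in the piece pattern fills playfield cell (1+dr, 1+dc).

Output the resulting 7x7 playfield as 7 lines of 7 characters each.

Answer: #......
..#....
..#....
.##....
##..#.#
...#.#.
...#...

Derivation:
Fill (1+0,1+1) = (1,2)
Fill (1+1,1+1) = (2,2)
Fill (1+2,1+0) = (3,1)
Fill (1+2,1+1) = (3,2)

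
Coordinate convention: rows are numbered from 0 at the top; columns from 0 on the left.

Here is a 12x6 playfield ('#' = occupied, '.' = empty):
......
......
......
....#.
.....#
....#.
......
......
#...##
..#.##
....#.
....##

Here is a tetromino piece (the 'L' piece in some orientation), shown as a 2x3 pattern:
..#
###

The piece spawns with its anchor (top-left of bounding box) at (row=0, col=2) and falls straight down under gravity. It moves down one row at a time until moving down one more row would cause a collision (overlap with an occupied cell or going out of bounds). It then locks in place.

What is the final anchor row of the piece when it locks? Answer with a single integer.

Spawn at (row=0, col=2). Try each row:
  row 0: fits
  row 1: fits
  row 2: blocked -> lock at row 1

Answer: 1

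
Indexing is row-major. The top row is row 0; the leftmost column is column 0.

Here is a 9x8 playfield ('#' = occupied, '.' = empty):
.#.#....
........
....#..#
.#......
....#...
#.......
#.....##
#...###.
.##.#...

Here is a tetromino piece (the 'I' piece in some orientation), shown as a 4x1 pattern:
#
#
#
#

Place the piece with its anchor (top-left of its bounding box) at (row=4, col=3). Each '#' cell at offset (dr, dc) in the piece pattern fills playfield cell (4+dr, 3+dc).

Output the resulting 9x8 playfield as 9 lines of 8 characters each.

Fill (4+0,3+0) = (4,3)
Fill (4+1,3+0) = (5,3)
Fill (4+2,3+0) = (6,3)
Fill (4+3,3+0) = (7,3)

Answer: .#.#....
........
....#..#
.#......
...##...
#..#....
#..#..##
#..####.
.##.#...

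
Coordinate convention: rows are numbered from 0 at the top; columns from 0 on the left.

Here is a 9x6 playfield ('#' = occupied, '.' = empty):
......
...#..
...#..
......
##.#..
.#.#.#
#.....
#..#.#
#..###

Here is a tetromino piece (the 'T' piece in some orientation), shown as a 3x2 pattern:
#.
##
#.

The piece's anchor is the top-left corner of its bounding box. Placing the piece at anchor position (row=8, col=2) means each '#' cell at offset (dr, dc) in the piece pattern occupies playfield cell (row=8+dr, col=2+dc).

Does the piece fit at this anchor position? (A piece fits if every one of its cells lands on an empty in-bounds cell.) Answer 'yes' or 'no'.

Check each piece cell at anchor (8, 2):
  offset (0,0) -> (8,2): empty -> OK
  offset (1,0) -> (9,2): out of bounds -> FAIL
  offset (1,1) -> (9,3): out of bounds -> FAIL
  offset (2,0) -> (10,2): out of bounds -> FAIL
All cells valid: no

Answer: no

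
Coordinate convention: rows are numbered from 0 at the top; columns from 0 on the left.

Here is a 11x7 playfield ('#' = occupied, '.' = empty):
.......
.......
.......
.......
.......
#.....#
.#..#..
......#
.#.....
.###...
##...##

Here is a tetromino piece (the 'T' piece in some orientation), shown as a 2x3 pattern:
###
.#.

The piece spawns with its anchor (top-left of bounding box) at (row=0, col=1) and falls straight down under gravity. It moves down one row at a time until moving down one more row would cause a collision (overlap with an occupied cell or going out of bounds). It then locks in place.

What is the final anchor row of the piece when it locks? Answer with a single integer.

Answer: 5

Derivation:
Spawn at (row=0, col=1). Try each row:
  row 0: fits
  row 1: fits
  row 2: fits
  row 3: fits
  row 4: fits
  row 5: fits
  row 6: blocked -> lock at row 5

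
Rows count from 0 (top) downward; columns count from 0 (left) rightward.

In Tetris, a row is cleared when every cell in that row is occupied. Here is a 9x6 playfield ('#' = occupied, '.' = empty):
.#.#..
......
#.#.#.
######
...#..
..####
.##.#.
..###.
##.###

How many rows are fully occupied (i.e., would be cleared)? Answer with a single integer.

Check each row:
  row 0: 4 empty cells -> not full
  row 1: 6 empty cells -> not full
  row 2: 3 empty cells -> not full
  row 3: 0 empty cells -> FULL (clear)
  row 4: 5 empty cells -> not full
  row 5: 2 empty cells -> not full
  row 6: 3 empty cells -> not full
  row 7: 3 empty cells -> not full
  row 8: 1 empty cell -> not full
Total rows cleared: 1

Answer: 1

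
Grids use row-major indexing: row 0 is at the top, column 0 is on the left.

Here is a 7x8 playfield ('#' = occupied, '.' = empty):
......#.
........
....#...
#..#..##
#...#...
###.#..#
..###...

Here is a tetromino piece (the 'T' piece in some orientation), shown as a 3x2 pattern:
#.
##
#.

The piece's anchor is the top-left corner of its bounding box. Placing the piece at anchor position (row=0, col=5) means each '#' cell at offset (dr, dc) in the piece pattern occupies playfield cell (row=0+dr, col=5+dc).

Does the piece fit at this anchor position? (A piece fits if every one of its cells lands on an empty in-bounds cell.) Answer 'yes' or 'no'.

Check each piece cell at anchor (0, 5):
  offset (0,0) -> (0,5): empty -> OK
  offset (1,0) -> (1,5): empty -> OK
  offset (1,1) -> (1,6): empty -> OK
  offset (2,0) -> (2,5): empty -> OK
All cells valid: yes

Answer: yes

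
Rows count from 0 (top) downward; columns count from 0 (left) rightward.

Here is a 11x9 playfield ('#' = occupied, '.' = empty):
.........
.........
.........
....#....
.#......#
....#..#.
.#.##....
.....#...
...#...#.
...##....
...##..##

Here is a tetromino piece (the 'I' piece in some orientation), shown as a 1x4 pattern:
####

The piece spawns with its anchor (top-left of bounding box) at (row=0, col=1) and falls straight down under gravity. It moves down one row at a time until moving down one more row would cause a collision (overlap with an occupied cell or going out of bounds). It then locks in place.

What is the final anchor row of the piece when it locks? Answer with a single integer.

Spawn at (row=0, col=1). Try each row:
  row 0: fits
  row 1: fits
  row 2: fits
  row 3: blocked -> lock at row 2

Answer: 2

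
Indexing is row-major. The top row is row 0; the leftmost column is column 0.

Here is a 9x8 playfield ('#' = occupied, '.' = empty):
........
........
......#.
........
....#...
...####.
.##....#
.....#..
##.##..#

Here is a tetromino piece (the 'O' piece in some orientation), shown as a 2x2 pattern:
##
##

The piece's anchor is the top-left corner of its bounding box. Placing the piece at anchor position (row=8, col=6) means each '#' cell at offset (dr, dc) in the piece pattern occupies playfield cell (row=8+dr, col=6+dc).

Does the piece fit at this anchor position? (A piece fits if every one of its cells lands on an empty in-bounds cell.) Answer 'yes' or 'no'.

Answer: no

Derivation:
Check each piece cell at anchor (8, 6):
  offset (0,0) -> (8,6): empty -> OK
  offset (0,1) -> (8,7): occupied ('#') -> FAIL
  offset (1,0) -> (9,6): out of bounds -> FAIL
  offset (1,1) -> (9,7): out of bounds -> FAIL
All cells valid: no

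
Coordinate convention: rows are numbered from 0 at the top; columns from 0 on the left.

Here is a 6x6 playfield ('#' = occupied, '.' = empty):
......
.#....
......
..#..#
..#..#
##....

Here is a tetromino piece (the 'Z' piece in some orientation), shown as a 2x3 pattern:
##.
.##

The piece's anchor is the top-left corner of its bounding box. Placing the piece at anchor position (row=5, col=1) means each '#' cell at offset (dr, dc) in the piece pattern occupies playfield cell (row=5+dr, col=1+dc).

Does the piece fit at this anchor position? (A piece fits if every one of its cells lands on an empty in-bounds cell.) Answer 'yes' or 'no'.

Check each piece cell at anchor (5, 1):
  offset (0,0) -> (5,1): occupied ('#') -> FAIL
  offset (0,1) -> (5,2): empty -> OK
  offset (1,1) -> (6,2): out of bounds -> FAIL
  offset (1,2) -> (6,3): out of bounds -> FAIL
All cells valid: no

Answer: no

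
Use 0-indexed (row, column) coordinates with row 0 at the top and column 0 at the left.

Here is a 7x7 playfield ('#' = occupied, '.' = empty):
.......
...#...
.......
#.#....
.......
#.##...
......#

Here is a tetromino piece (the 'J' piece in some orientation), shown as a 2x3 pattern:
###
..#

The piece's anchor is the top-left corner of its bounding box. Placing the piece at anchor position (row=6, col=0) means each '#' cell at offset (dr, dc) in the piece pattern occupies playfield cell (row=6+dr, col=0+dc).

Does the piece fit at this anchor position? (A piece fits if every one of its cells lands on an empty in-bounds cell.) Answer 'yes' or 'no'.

Check each piece cell at anchor (6, 0):
  offset (0,0) -> (6,0): empty -> OK
  offset (0,1) -> (6,1): empty -> OK
  offset (0,2) -> (6,2): empty -> OK
  offset (1,2) -> (7,2): out of bounds -> FAIL
All cells valid: no

Answer: no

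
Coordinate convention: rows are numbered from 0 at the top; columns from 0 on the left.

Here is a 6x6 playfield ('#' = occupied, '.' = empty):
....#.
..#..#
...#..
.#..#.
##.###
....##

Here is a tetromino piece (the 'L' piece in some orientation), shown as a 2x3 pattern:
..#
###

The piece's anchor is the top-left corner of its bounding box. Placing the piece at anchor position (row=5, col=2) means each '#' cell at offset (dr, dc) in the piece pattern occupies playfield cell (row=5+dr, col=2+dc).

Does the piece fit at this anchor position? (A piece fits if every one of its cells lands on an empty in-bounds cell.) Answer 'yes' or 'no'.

Answer: no

Derivation:
Check each piece cell at anchor (5, 2):
  offset (0,2) -> (5,4): occupied ('#') -> FAIL
  offset (1,0) -> (6,2): out of bounds -> FAIL
  offset (1,1) -> (6,3): out of bounds -> FAIL
  offset (1,2) -> (6,4): out of bounds -> FAIL
All cells valid: no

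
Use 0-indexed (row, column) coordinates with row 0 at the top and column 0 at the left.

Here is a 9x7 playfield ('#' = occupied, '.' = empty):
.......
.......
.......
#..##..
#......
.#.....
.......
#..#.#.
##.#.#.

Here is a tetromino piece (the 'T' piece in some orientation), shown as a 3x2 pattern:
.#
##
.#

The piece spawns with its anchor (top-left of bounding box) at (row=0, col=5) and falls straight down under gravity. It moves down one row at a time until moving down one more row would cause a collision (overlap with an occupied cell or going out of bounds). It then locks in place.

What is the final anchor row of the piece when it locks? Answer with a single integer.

Answer: 5

Derivation:
Spawn at (row=0, col=5). Try each row:
  row 0: fits
  row 1: fits
  row 2: fits
  row 3: fits
  row 4: fits
  row 5: fits
  row 6: blocked -> lock at row 5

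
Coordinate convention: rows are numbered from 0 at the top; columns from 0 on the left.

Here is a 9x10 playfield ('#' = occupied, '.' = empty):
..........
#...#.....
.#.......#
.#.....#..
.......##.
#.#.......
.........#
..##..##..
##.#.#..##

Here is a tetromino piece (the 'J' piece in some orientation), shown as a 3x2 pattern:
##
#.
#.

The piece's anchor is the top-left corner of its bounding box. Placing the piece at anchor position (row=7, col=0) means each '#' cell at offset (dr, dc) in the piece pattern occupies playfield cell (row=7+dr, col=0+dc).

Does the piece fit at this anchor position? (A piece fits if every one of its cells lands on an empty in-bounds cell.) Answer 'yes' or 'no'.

Answer: no

Derivation:
Check each piece cell at anchor (7, 0):
  offset (0,0) -> (7,0): empty -> OK
  offset (0,1) -> (7,1): empty -> OK
  offset (1,0) -> (8,0): occupied ('#') -> FAIL
  offset (2,0) -> (9,0): out of bounds -> FAIL
All cells valid: no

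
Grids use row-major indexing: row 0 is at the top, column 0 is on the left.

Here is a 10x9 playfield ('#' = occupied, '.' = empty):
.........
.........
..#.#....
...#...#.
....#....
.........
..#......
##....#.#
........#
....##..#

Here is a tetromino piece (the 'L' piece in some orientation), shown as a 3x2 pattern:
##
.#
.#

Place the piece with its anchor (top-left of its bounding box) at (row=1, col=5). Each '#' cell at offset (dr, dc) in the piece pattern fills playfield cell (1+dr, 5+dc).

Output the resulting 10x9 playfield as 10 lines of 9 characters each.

Answer: .........
.....##..
..#.#.#..
...#..##.
....#....
.........
..#......
##....#.#
........#
....##..#

Derivation:
Fill (1+0,5+0) = (1,5)
Fill (1+0,5+1) = (1,6)
Fill (1+1,5+1) = (2,6)
Fill (1+2,5+1) = (3,6)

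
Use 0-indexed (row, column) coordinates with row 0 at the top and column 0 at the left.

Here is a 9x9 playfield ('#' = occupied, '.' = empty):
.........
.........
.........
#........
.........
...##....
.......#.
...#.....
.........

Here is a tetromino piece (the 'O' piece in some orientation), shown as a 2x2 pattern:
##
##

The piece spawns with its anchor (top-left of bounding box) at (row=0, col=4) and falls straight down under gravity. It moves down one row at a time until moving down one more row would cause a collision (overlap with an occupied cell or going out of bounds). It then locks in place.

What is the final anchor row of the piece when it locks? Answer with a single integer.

Answer: 3

Derivation:
Spawn at (row=0, col=4). Try each row:
  row 0: fits
  row 1: fits
  row 2: fits
  row 3: fits
  row 4: blocked -> lock at row 3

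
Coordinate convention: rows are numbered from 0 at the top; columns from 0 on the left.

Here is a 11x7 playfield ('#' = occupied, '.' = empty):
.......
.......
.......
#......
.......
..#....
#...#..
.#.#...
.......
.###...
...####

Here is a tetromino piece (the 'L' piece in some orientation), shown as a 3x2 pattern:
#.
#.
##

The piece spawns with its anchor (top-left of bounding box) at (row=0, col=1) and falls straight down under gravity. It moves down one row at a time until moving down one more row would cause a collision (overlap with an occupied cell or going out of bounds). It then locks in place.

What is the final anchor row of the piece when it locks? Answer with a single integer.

Spawn at (row=0, col=1). Try each row:
  row 0: fits
  row 1: fits
  row 2: fits
  row 3: blocked -> lock at row 2

Answer: 2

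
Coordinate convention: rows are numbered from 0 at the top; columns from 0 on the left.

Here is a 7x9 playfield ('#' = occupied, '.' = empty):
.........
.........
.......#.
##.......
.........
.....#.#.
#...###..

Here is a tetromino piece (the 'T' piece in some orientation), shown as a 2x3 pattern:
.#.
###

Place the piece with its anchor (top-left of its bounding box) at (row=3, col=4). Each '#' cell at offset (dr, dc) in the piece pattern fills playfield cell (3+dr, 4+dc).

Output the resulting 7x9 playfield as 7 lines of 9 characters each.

Answer: .........
.........
.......#.
##...#...
....###..
.....#.#.
#...###..

Derivation:
Fill (3+0,4+1) = (3,5)
Fill (3+1,4+0) = (4,4)
Fill (3+1,4+1) = (4,5)
Fill (3+1,4+2) = (4,6)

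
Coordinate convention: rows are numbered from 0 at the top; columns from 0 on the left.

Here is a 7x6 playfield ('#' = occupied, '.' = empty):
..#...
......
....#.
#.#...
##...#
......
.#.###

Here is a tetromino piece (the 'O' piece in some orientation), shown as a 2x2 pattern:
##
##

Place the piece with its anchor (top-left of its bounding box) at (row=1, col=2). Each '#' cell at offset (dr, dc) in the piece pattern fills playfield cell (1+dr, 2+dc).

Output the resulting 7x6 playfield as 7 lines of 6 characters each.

Fill (1+0,2+0) = (1,2)
Fill (1+0,2+1) = (1,3)
Fill (1+1,2+0) = (2,2)
Fill (1+1,2+1) = (2,3)

Answer: ..#...
..##..
..###.
#.#...
##...#
......
.#.###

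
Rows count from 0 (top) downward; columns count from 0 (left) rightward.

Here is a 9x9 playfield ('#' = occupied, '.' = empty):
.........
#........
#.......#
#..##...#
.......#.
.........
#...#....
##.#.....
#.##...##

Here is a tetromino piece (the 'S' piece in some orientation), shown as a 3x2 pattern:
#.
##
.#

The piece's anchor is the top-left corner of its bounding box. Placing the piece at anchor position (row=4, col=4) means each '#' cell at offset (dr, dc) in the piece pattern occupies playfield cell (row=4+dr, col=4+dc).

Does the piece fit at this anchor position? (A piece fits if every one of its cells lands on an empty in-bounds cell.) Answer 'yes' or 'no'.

Answer: yes

Derivation:
Check each piece cell at anchor (4, 4):
  offset (0,0) -> (4,4): empty -> OK
  offset (1,0) -> (5,4): empty -> OK
  offset (1,1) -> (5,5): empty -> OK
  offset (2,1) -> (6,5): empty -> OK
All cells valid: yes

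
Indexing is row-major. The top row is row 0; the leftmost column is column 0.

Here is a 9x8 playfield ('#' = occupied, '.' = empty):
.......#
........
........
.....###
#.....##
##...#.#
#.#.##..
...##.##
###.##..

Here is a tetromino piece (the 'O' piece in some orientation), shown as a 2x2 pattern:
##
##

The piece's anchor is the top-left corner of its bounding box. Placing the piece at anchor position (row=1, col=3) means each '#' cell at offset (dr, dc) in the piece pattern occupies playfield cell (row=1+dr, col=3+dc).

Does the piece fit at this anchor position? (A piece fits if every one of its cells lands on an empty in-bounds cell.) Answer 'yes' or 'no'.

Answer: yes

Derivation:
Check each piece cell at anchor (1, 3):
  offset (0,0) -> (1,3): empty -> OK
  offset (0,1) -> (1,4): empty -> OK
  offset (1,0) -> (2,3): empty -> OK
  offset (1,1) -> (2,4): empty -> OK
All cells valid: yes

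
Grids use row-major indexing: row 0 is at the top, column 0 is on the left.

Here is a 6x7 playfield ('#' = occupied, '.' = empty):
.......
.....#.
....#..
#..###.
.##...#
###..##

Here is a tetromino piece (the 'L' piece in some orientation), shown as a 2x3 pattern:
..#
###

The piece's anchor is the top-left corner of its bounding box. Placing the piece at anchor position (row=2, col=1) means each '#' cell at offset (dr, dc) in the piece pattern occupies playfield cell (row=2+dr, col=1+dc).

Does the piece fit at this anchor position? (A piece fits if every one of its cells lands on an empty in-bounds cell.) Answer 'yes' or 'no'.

Answer: no

Derivation:
Check each piece cell at anchor (2, 1):
  offset (0,2) -> (2,3): empty -> OK
  offset (1,0) -> (3,1): empty -> OK
  offset (1,1) -> (3,2): empty -> OK
  offset (1,2) -> (3,3): occupied ('#') -> FAIL
All cells valid: no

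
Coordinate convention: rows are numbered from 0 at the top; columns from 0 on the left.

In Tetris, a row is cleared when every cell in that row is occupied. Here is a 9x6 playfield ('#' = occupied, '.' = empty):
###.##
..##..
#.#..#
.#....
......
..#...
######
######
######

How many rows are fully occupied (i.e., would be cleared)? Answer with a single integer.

Check each row:
  row 0: 1 empty cell -> not full
  row 1: 4 empty cells -> not full
  row 2: 3 empty cells -> not full
  row 3: 5 empty cells -> not full
  row 4: 6 empty cells -> not full
  row 5: 5 empty cells -> not full
  row 6: 0 empty cells -> FULL (clear)
  row 7: 0 empty cells -> FULL (clear)
  row 8: 0 empty cells -> FULL (clear)
Total rows cleared: 3

Answer: 3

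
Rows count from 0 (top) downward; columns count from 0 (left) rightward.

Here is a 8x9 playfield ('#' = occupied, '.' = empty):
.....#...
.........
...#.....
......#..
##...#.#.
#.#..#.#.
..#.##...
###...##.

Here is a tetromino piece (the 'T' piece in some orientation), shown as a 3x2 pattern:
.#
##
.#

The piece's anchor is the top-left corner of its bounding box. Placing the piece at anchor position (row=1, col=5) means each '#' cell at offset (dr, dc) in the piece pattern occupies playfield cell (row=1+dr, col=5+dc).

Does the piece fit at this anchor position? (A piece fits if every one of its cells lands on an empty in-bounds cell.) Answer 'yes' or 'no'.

Check each piece cell at anchor (1, 5):
  offset (0,1) -> (1,6): empty -> OK
  offset (1,0) -> (2,5): empty -> OK
  offset (1,1) -> (2,6): empty -> OK
  offset (2,1) -> (3,6): occupied ('#') -> FAIL
All cells valid: no

Answer: no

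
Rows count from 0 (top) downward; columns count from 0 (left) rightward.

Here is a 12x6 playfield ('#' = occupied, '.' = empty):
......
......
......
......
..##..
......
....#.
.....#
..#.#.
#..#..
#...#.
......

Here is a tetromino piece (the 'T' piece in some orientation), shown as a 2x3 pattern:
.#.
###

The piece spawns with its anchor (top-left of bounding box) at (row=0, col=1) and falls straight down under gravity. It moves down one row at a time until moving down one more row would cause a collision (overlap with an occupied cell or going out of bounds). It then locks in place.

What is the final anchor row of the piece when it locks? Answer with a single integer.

Answer: 2

Derivation:
Spawn at (row=0, col=1). Try each row:
  row 0: fits
  row 1: fits
  row 2: fits
  row 3: blocked -> lock at row 2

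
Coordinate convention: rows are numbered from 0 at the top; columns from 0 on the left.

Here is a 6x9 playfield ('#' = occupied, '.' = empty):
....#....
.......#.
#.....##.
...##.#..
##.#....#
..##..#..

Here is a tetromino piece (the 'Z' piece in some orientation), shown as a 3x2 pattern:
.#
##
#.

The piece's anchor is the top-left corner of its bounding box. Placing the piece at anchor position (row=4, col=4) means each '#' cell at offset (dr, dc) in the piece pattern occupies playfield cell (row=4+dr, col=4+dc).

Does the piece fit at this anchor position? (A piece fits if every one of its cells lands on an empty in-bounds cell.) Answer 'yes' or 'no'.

Check each piece cell at anchor (4, 4):
  offset (0,1) -> (4,5): empty -> OK
  offset (1,0) -> (5,4): empty -> OK
  offset (1,1) -> (5,5): empty -> OK
  offset (2,0) -> (6,4): out of bounds -> FAIL
All cells valid: no

Answer: no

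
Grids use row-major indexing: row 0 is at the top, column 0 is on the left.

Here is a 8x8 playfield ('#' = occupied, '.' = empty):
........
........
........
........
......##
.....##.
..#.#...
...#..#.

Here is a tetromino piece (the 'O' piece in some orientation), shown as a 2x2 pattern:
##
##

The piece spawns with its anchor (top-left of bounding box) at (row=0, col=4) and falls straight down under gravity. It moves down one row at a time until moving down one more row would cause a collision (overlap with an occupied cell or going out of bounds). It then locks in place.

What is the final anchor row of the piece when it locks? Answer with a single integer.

Spawn at (row=0, col=4). Try each row:
  row 0: fits
  row 1: fits
  row 2: fits
  row 3: fits
  row 4: blocked -> lock at row 3

Answer: 3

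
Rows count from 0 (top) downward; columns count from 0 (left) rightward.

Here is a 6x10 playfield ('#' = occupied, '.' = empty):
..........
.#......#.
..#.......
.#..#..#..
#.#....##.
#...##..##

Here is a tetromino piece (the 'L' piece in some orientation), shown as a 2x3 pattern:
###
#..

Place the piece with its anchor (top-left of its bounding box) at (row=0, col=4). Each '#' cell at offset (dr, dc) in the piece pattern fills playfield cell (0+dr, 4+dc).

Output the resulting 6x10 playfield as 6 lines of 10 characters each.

Fill (0+0,4+0) = (0,4)
Fill (0+0,4+1) = (0,5)
Fill (0+0,4+2) = (0,6)
Fill (0+1,4+0) = (1,4)

Answer: ....###...
.#..#...#.
..#.......
.#..#..#..
#.#....##.
#...##..##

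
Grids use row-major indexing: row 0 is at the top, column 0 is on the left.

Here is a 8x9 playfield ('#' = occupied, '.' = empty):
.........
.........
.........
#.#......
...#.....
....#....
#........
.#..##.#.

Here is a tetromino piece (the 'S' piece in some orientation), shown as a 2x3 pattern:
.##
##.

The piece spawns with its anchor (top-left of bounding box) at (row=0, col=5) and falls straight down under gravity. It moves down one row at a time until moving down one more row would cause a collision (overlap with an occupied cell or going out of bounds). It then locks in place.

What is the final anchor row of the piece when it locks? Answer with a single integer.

Spawn at (row=0, col=5). Try each row:
  row 0: fits
  row 1: fits
  row 2: fits
  row 3: fits
  row 4: fits
  row 5: fits
  row 6: blocked -> lock at row 5

Answer: 5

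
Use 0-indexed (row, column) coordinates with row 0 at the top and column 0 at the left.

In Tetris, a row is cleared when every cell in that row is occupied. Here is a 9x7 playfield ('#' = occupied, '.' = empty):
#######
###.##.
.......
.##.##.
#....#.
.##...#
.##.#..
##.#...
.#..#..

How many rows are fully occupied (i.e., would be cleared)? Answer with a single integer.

Check each row:
  row 0: 0 empty cells -> FULL (clear)
  row 1: 2 empty cells -> not full
  row 2: 7 empty cells -> not full
  row 3: 3 empty cells -> not full
  row 4: 5 empty cells -> not full
  row 5: 4 empty cells -> not full
  row 6: 4 empty cells -> not full
  row 7: 4 empty cells -> not full
  row 8: 5 empty cells -> not full
Total rows cleared: 1

Answer: 1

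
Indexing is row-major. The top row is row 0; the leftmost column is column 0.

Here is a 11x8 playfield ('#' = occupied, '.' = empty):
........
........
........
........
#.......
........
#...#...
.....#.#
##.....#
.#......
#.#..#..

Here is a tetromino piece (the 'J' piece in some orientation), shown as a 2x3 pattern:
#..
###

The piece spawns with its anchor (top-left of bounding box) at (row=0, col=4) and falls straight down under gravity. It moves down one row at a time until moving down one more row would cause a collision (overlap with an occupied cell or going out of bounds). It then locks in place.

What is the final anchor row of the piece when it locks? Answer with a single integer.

Spawn at (row=0, col=4). Try each row:
  row 0: fits
  row 1: fits
  row 2: fits
  row 3: fits
  row 4: fits
  row 5: blocked -> lock at row 4

Answer: 4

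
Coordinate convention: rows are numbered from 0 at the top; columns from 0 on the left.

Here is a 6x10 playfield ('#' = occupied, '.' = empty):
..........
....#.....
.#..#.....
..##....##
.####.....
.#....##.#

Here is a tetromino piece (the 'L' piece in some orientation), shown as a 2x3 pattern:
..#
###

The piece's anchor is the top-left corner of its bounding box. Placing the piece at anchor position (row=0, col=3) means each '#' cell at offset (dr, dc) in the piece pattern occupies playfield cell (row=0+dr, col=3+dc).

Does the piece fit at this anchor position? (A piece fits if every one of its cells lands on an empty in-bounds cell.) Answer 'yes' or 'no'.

Answer: no

Derivation:
Check each piece cell at anchor (0, 3):
  offset (0,2) -> (0,5): empty -> OK
  offset (1,0) -> (1,3): empty -> OK
  offset (1,1) -> (1,4): occupied ('#') -> FAIL
  offset (1,2) -> (1,5): empty -> OK
All cells valid: no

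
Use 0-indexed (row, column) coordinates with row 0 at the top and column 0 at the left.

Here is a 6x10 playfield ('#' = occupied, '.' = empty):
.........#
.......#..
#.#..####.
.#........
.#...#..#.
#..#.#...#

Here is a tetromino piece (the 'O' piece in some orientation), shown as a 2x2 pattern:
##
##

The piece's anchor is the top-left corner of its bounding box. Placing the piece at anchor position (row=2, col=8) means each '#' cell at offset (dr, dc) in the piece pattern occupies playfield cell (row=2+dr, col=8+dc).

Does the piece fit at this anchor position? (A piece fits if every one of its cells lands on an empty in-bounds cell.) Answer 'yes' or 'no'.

Check each piece cell at anchor (2, 8):
  offset (0,0) -> (2,8): occupied ('#') -> FAIL
  offset (0,1) -> (2,9): empty -> OK
  offset (1,0) -> (3,8): empty -> OK
  offset (1,1) -> (3,9): empty -> OK
All cells valid: no

Answer: no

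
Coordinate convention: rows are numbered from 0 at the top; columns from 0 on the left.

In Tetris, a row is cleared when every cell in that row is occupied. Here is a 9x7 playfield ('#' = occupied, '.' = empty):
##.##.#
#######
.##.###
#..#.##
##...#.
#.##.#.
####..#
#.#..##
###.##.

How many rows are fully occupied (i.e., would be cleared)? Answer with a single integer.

Answer: 1

Derivation:
Check each row:
  row 0: 2 empty cells -> not full
  row 1: 0 empty cells -> FULL (clear)
  row 2: 2 empty cells -> not full
  row 3: 3 empty cells -> not full
  row 4: 4 empty cells -> not full
  row 5: 3 empty cells -> not full
  row 6: 2 empty cells -> not full
  row 7: 3 empty cells -> not full
  row 8: 2 empty cells -> not full
Total rows cleared: 1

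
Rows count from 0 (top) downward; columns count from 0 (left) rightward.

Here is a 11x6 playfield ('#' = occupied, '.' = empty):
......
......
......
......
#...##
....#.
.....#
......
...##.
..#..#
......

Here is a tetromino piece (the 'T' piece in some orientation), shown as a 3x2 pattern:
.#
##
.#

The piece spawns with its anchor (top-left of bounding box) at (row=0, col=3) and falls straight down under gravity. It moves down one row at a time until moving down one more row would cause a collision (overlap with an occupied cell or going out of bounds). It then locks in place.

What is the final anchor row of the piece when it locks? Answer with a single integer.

Answer: 1

Derivation:
Spawn at (row=0, col=3). Try each row:
  row 0: fits
  row 1: fits
  row 2: blocked -> lock at row 1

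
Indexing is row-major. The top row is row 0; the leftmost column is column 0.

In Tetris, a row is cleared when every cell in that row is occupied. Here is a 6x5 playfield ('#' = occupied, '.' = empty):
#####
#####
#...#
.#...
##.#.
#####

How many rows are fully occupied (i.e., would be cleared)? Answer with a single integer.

Check each row:
  row 0: 0 empty cells -> FULL (clear)
  row 1: 0 empty cells -> FULL (clear)
  row 2: 3 empty cells -> not full
  row 3: 4 empty cells -> not full
  row 4: 2 empty cells -> not full
  row 5: 0 empty cells -> FULL (clear)
Total rows cleared: 3

Answer: 3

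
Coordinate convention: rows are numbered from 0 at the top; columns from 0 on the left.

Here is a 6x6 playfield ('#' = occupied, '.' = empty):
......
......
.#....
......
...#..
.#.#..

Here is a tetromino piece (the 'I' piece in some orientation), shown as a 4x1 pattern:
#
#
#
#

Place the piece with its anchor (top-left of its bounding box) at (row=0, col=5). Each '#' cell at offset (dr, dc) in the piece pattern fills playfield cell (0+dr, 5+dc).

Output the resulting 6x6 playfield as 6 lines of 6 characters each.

Fill (0+0,5+0) = (0,5)
Fill (0+1,5+0) = (1,5)
Fill (0+2,5+0) = (2,5)
Fill (0+3,5+0) = (3,5)

Answer: .....#
.....#
.#...#
.....#
...#..
.#.#..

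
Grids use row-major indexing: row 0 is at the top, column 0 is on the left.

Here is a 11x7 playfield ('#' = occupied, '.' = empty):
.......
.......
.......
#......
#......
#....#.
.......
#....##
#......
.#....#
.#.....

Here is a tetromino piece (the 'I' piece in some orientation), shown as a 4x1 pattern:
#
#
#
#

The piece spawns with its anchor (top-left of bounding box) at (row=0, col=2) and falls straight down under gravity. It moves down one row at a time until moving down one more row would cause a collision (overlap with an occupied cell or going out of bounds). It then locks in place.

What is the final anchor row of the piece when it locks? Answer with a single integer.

Answer: 7

Derivation:
Spawn at (row=0, col=2). Try each row:
  row 0: fits
  row 1: fits
  row 2: fits
  row 3: fits
  row 4: fits
  row 5: fits
  row 6: fits
  row 7: fits
  row 8: blocked -> lock at row 7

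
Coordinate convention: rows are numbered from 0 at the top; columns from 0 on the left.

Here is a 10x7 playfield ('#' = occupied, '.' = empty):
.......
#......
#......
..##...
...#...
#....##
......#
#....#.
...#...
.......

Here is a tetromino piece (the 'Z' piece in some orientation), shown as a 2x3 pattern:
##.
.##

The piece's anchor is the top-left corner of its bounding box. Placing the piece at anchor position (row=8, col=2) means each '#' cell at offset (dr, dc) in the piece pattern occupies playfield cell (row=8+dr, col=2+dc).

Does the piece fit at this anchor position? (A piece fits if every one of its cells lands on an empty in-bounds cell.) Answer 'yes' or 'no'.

Answer: no

Derivation:
Check each piece cell at anchor (8, 2):
  offset (0,0) -> (8,2): empty -> OK
  offset (0,1) -> (8,3): occupied ('#') -> FAIL
  offset (1,1) -> (9,3): empty -> OK
  offset (1,2) -> (9,4): empty -> OK
All cells valid: no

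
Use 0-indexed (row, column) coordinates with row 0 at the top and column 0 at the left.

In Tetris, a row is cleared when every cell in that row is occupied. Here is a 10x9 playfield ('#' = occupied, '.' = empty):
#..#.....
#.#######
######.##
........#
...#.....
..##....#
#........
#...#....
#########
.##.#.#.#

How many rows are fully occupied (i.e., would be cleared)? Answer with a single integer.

Answer: 1

Derivation:
Check each row:
  row 0: 7 empty cells -> not full
  row 1: 1 empty cell -> not full
  row 2: 1 empty cell -> not full
  row 3: 8 empty cells -> not full
  row 4: 8 empty cells -> not full
  row 5: 6 empty cells -> not full
  row 6: 8 empty cells -> not full
  row 7: 7 empty cells -> not full
  row 8: 0 empty cells -> FULL (clear)
  row 9: 4 empty cells -> not full
Total rows cleared: 1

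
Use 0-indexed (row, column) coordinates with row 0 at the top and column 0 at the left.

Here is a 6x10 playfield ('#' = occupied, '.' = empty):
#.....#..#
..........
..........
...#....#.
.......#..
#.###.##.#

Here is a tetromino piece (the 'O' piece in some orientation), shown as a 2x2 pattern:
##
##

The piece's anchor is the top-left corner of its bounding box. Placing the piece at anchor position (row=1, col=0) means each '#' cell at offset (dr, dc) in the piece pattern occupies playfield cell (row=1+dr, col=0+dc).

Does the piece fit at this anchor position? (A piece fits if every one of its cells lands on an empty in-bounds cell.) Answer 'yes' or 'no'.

Check each piece cell at anchor (1, 0):
  offset (0,0) -> (1,0): empty -> OK
  offset (0,1) -> (1,1): empty -> OK
  offset (1,0) -> (2,0): empty -> OK
  offset (1,1) -> (2,1): empty -> OK
All cells valid: yes

Answer: yes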